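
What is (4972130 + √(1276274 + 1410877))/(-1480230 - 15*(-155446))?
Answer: 497213/85146 + √2687151/851460 ≈ 5.8415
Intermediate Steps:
(4972130 + √(1276274 + 1410877))/(-1480230 - 15*(-155446)) = (4972130 + √2687151)/(-1480230 + 2331690) = (4972130 + √2687151)/851460 = (4972130 + √2687151)*(1/851460) = 497213/85146 + √2687151/851460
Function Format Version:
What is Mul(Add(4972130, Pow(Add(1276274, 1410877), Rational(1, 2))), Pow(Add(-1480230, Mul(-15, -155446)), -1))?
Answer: Add(Rational(497213, 85146), Mul(Rational(1, 851460), Pow(2687151, Rational(1, 2)))) ≈ 5.8415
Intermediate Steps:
Mul(Add(4972130, Pow(Add(1276274, 1410877), Rational(1, 2))), Pow(Add(-1480230, Mul(-15, -155446)), -1)) = Mul(Add(4972130, Pow(2687151, Rational(1, 2))), Pow(Add(-1480230, 2331690), -1)) = Mul(Add(4972130, Pow(2687151, Rational(1, 2))), Pow(851460, -1)) = Mul(Add(4972130, Pow(2687151, Rational(1, 2))), Rational(1, 851460)) = Add(Rational(497213, 85146), Mul(Rational(1, 851460), Pow(2687151, Rational(1, 2))))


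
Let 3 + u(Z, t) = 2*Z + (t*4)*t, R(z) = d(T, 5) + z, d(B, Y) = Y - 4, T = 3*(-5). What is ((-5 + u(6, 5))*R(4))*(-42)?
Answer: -21840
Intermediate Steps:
T = -15
d(B, Y) = -4 + Y
R(z) = 1 + z (R(z) = (-4 + 5) + z = 1 + z)
u(Z, t) = -3 + 2*Z + 4*t² (u(Z, t) = -3 + (2*Z + (t*4)*t) = -3 + (2*Z + (4*t)*t) = -3 + (2*Z + 4*t²) = -3 + 2*Z + 4*t²)
((-5 + u(6, 5))*R(4))*(-42) = ((-5 + (-3 + 2*6 + 4*5²))*(1 + 4))*(-42) = ((-5 + (-3 + 12 + 4*25))*5)*(-42) = ((-5 + (-3 + 12 + 100))*5)*(-42) = ((-5 + 109)*5)*(-42) = (104*5)*(-42) = 520*(-42) = -21840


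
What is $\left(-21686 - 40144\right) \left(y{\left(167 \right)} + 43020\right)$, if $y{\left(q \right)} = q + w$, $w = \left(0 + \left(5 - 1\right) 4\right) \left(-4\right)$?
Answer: $-2666295090$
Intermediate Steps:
$w = -64$ ($w = \left(0 + 4 \cdot 4\right) \left(-4\right) = \left(0 + 16\right) \left(-4\right) = 16 \left(-4\right) = -64$)
$y{\left(q \right)} = -64 + q$ ($y{\left(q \right)} = q - 64 = -64 + q$)
$\left(-21686 - 40144\right) \left(y{\left(167 \right)} + 43020\right) = \left(-21686 - 40144\right) \left(\left(-64 + 167\right) + 43020\right) = - 61830 \left(103 + 43020\right) = \left(-61830\right) 43123 = -2666295090$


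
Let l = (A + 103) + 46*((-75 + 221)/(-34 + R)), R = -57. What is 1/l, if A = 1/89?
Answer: 8099/236564 ≈ 0.034236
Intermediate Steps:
A = 1/89 ≈ 0.011236
l = 236564/8099 (l = (1/89 + 103) + 46*((-75 + 221)/(-34 - 57)) = 9168/89 + 46*(146/(-91)) = 9168/89 + 46*(146*(-1/91)) = 9168/89 + 46*(-146/91) = 9168/89 - 6716/91 = 236564/8099 ≈ 29.209)
1/l = 1/(236564/8099) = 8099/236564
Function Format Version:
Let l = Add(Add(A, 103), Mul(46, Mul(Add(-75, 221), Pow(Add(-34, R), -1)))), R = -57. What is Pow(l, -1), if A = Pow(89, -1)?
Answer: Rational(8099, 236564) ≈ 0.034236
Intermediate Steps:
A = Rational(1, 89) ≈ 0.011236
l = Rational(236564, 8099) (l = Add(Add(Rational(1, 89), 103), Mul(46, Mul(Add(-75, 221), Pow(Add(-34, -57), -1)))) = Add(Rational(9168, 89), Mul(46, Mul(146, Pow(-91, -1)))) = Add(Rational(9168, 89), Mul(46, Mul(146, Rational(-1, 91)))) = Add(Rational(9168, 89), Mul(46, Rational(-146, 91))) = Add(Rational(9168, 89), Rational(-6716, 91)) = Rational(236564, 8099) ≈ 29.209)
Pow(l, -1) = Pow(Rational(236564, 8099), -1) = Rational(8099, 236564)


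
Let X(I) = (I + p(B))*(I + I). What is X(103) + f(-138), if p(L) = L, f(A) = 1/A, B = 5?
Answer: 3070223/138 ≈ 22248.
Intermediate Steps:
X(I) = 2*I*(5 + I) (X(I) = (I + 5)*(I + I) = (5 + I)*(2*I) = 2*I*(5 + I))
X(103) + f(-138) = 2*103*(5 + 103) + 1/(-138) = 2*103*108 - 1/138 = 22248 - 1/138 = 3070223/138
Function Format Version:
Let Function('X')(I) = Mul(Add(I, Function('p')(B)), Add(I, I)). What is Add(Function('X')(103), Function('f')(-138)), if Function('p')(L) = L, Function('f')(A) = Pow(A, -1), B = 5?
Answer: Rational(3070223, 138) ≈ 22248.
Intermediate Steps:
Function('X')(I) = Mul(2, I, Add(5, I)) (Function('X')(I) = Mul(Add(I, 5), Add(I, I)) = Mul(Add(5, I), Mul(2, I)) = Mul(2, I, Add(5, I)))
Add(Function('X')(103), Function('f')(-138)) = Add(Mul(2, 103, Add(5, 103)), Pow(-138, -1)) = Add(Mul(2, 103, 108), Rational(-1, 138)) = Add(22248, Rational(-1, 138)) = Rational(3070223, 138)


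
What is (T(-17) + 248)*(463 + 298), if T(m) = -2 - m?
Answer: 200143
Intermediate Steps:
(T(-17) + 248)*(463 + 298) = ((-2 - 1*(-17)) + 248)*(463 + 298) = ((-2 + 17) + 248)*761 = (15 + 248)*761 = 263*761 = 200143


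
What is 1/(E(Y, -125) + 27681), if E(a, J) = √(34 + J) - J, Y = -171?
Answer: 27806/773173727 - I*√91/773173727 ≈ 3.5963e-5 - 1.2338e-8*I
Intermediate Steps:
1/(E(Y, -125) + 27681) = 1/((√(34 - 125) - 1*(-125)) + 27681) = 1/((√(-91) + 125) + 27681) = 1/((I*√91 + 125) + 27681) = 1/((125 + I*√91) + 27681) = 1/(27806 + I*√91)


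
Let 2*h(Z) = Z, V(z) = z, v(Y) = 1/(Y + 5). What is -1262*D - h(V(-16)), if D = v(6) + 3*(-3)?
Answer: 123764/11 ≈ 11251.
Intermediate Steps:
v(Y) = 1/(5 + Y)
h(Z) = Z/2
D = -98/11 (D = 1/(5 + 6) + 3*(-3) = 1/11 - 9 = -98/11 ≈ -8.9091)
-1262*D - h(V(-16)) = -1262*(-98/11) - (-16)/2 = 123676/11 - 1*(-8) = 123676/11 + 8 = 123764/11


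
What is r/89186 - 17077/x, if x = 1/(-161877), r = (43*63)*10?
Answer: 123271708792242/44593 ≈ 2.7644e+9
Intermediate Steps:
r = 27090 (r = 2709*10 = 27090)
x = -1/161877 ≈ -6.1775e-6
r/89186 - 17077/x = 27090/89186 - 17077/(-1/161877) = 27090*(1/89186) - 17077*(-161877) = 13545/44593 + 2764373529 = 123271708792242/44593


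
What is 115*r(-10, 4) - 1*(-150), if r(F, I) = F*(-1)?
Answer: 1300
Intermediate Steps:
r(F, I) = -F
115*r(-10, 4) - 1*(-150) = 115*(-1*(-10)) - 1*(-150) = 115*10 + 150 = 1150 + 150 = 1300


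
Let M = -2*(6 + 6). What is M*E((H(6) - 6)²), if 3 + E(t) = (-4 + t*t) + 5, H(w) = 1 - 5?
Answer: -239952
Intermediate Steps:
H(w) = -4
E(t) = -2 + t² (E(t) = -3 + ((-4 + t*t) + 5) = -3 + ((-4 + t²) + 5) = -3 + (1 + t²) = -2 + t²)
M = -24 (M = -2*12 = -24)
M*E((H(6) - 6)²) = -24*(-2 + ((-4 - 6)²)²) = -24*(-2 + ((-10)²)²) = -24*(-2 + 100²) = -24*(-2 + 10000) = -24*9998 = -239952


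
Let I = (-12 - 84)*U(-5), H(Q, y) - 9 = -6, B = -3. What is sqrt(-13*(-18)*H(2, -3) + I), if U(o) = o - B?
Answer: sqrt(894) ≈ 29.900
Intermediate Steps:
U(o) = 3 + o (U(o) = o - 1*(-3) = o + 3 = 3 + o)
H(Q, y) = 3 (H(Q, y) = 9 - 6 = 3)
I = 192 (I = (-12 - 84)*(3 - 5) = -96*(-2) = 192)
sqrt(-13*(-18)*H(2, -3) + I) = sqrt(-13*(-18)*3 + 192) = sqrt(-(-234)*3 + 192) = sqrt(-1*(-702) + 192) = sqrt(702 + 192) = sqrt(894)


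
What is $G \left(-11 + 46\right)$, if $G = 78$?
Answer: $2730$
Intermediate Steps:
$G \left(-11 + 46\right) = 78 \left(-11 + 46\right) = 78 \cdot 35 = 2730$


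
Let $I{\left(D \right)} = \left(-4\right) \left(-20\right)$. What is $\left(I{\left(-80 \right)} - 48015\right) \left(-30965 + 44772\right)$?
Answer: $-661838545$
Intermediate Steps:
$I{\left(D \right)} = 80$
$\left(I{\left(-80 \right)} - 48015\right) \left(-30965 + 44772\right) = \left(80 - 48015\right) \left(-30965 + 44772\right) = \left(-47935\right) 13807 = -661838545$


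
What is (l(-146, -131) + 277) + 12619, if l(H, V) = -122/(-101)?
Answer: 1302618/101 ≈ 12897.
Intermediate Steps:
l(H, V) = 122/101 (l(H, V) = -122*(-1/101) = 122/101)
(l(-146, -131) + 277) + 12619 = (122/101 + 277) + 12619 = 28099/101 + 12619 = 1302618/101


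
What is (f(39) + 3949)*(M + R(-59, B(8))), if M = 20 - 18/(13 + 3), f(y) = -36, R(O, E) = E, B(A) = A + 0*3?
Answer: 841295/8 ≈ 1.0516e+5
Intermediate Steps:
B(A) = A (B(A) = A + 0 = A)
M = 151/8 (M = 20 - 18/16 = 20 + (1/16)*(-18) = 20 - 9/8 = 151/8 ≈ 18.875)
(f(39) + 3949)*(M + R(-59, B(8))) = (-36 + 3949)*(151/8 + 8) = 3913*(215/8) = 841295/8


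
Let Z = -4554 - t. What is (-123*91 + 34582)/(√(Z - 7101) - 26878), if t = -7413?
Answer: -314324771/361215563 - 23389*I*√4242/722431126 ≈ -0.87019 - 0.0021086*I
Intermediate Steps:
Z = 2859 (Z = -4554 - 1*(-7413) = -4554 + 7413 = 2859)
(-123*91 + 34582)/(√(Z - 7101) - 26878) = (-123*91 + 34582)/(√(2859 - 7101) - 26878) = (-11193 + 34582)/(√(-4242) - 26878) = 23389/(I*√4242 - 26878) = 23389/(-26878 + I*√4242)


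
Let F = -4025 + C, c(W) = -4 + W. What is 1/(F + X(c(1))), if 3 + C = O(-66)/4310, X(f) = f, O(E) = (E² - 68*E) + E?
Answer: -2155/8682416 ≈ -0.00024820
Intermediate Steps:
O(E) = E² - 67*E
C = -2076/2155 (C = -3 - 66*(-67 - 66)/4310 = -3 - 66*(-133)*(1/4310) = -3 + 8778*(1/4310) = -3 + 4389/2155 = -2076/2155 ≈ -0.96334)
F = -8675951/2155 (F = -4025 - 2076/2155 = -8675951/2155 ≈ -4026.0)
1/(F + X(c(1))) = 1/(-8675951/2155 + (-4 + 1)) = 1/(-8675951/2155 - 3) = 1/(-8682416/2155) = -2155/8682416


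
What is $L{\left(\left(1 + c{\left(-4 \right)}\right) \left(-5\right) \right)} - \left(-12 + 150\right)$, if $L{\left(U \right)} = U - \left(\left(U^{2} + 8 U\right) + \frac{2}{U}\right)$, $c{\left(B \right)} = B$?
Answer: $- \frac{7022}{15} \approx -468.13$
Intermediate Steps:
$L{\left(U \right)} = - U^{2} - 7 U - \frac{2}{U}$ ($L{\left(U \right)} = U - \left(U^{2} + \frac{2}{U} + 8 U\right) = - U^{2} - 7 U - \frac{2}{U}$)
$L{\left(\left(1 + c{\left(-4 \right)}\right) \left(-5\right) \right)} - \left(-12 + 150\right) = \frac{-2 + \left(\left(1 - 4\right) \left(-5\right)\right)^{2} \left(-7 - \left(1 - 4\right) \left(-5\right)\right)}{\left(1 - 4\right) \left(-5\right)} - \left(-12 + 150\right) = \frac{-2 + \left(\left(-3\right) \left(-5\right)\right)^{2} \left(-7 - \left(-3\right) \left(-5\right)\right)}{\left(-3\right) \left(-5\right)} - 138 = \frac{-2 + 15^{2} \left(-7 - 15\right)}{15} - 138 = \frac{-2 + 225 \left(-7 - 15\right)}{15} - 138 = \frac{-2 + 225 \left(-22\right)}{15} - 138 = \frac{-2 - 4950}{15} - 138 = \frac{1}{15} \left(-4952\right) - 138 = - \frac{4952}{15} - 138 = - \frac{7022}{15}$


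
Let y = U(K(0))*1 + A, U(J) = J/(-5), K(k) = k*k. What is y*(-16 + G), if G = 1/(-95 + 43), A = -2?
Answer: 833/26 ≈ 32.038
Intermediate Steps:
K(k) = k²
G = -1/52 (G = 1/(-52) = -1/52 ≈ -0.019231)
U(J) = -J/5 (U(J) = J*(-⅕) = -J/5)
y = -2 (y = -⅕*0²*1 - 2 = -⅕*0*1 - 2 = 0*1 - 2 = 0 - 2 = -2)
y*(-16 + G) = -2*(-16 - 1/52) = -2*(-833/52) = 833/26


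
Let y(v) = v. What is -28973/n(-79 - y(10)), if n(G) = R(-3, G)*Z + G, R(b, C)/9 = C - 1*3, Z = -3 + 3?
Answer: 28973/89 ≈ 325.54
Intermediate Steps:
Z = 0
R(b, C) = -27 + 9*C (R(b, C) = 9*(C - 1*3) = 9*(C - 3) = 9*(-3 + C) = -27 + 9*C)
n(G) = G (n(G) = (-27 + 9*G)*0 + G = 0 + G = G)
-28973/n(-79 - y(10)) = -28973/(-79 - 1*10) = -28973/(-79 - 10) = -28973/(-89) = -28973*(-1/89) = 28973/89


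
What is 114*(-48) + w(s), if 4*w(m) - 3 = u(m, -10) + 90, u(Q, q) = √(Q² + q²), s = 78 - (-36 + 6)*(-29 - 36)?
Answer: -21795/4 + √876121/2 ≈ -4980.7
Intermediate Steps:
s = -1872 (s = 78 - (-30)*(-65) = 78 - 1*1950 = 78 - 1950 = -1872)
w(m) = 93/4 + √(100 + m²)/4 (w(m) = ¾ + (√(m² + (-10)²) + 90)/4 = ¾ + (√(m² + 100) + 90)/4 = ¾ + (√(100 + m²) + 90)/4 = ¾ + (90 + √(100 + m²))/4 = ¾ + (45/2 + √(100 + m²)/4) = 93/4 + √(100 + m²)/4)
114*(-48) + w(s) = 114*(-48) + (93/4 + √(100 + (-1872)²)/4) = -5472 + (93/4 + √(100 + 3504384)/4) = -5472 + (93/4 + √3504484/4) = -5472 + (93/4 + (2*√876121)/4) = -5472 + (93/4 + √876121/2) = -21795/4 + √876121/2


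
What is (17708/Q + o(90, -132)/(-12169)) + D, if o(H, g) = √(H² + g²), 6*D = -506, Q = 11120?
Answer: -690059/8340 - 6*√709/12169 ≈ -82.754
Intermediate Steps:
D = -253/3 (D = (⅙)*(-506) = -253/3 ≈ -84.333)
(17708/Q + o(90, -132)/(-12169)) + D = (17708/11120 + √(90² + (-132)²)/(-12169)) - 253/3 = (17708*(1/11120) + √(8100 + 17424)*(-1/12169)) - 253/3 = (4427/2780 + √25524*(-1/12169)) - 253/3 = (4427/2780 + (6*√709)*(-1/12169)) - 253/3 = (4427/2780 - 6*√709/12169) - 253/3 = -690059/8340 - 6*√709/12169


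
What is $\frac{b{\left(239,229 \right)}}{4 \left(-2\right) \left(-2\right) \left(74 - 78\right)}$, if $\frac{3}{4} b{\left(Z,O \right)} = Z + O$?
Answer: $- \frac{39}{4} \approx -9.75$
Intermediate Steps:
$b{\left(Z,O \right)} = \frac{4 O}{3} + \frac{4 Z}{3}$ ($b{\left(Z,O \right)} = \frac{4 \left(Z + O\right)}{3} = \frac{4 \left(O + Z\right)}{3} = \frac{4 O}{3} + \frac{4 Z}{3}$)
$\frac{b{\left(239,229 \right)}}{4 \left(-2\right) \left(-2\right) \left(74 - 78\right)} = \frac{\frac{4}{3} \cdot 229 + \frac{4}{3} \cdot 239}{4 \left(-2\right) \left(-2\right) \left(74 - 78\right)} = \frac{\frac{916}{3} + \frac{956}{3}}{\left(-8\right) \left(-2\right) \left(-4\right)} = \frac{624}{16 \left(-4\right)} = \frac{624}{-64} = 624 \left(- \frac{1}{64}\right) = - \frac{39}{4}$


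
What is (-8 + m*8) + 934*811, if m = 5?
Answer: 757506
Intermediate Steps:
(-8 + m*8) + 934*811 = (-8 + 5*8) + 934*811 = (-8 + 40) + 757474 = 32 + 757474 = 757506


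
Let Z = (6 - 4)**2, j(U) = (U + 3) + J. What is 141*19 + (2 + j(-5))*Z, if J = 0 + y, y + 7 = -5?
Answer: 2631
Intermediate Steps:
y = -12 (y = -7 - 5 = -12)
J = -12 (J = 0 - 12 = -12)
j(U) = -9 + U (j(U) = (U + 3) - 12 = (3 + U) - 12 = -9 + U)
Z = 4 (Z = 2**2 = 4)
141*19 + (2 + j(-5))*Z = 141*19 + (2 + (-9 - 5))*4 = 2679 + (2 - 14)*4 = 2679 - 12*4 = 2679 - 48 = 2631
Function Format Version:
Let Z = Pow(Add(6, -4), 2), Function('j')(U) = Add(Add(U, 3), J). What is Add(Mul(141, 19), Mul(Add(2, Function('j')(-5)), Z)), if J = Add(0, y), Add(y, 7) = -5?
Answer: 2631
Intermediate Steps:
y = -12 (y = Add(-7, -5) = -12)
J = -12 (J = Add(0, -12) = -12)
Function('j')(U) = Add(-9, U) (Function('j')(U) = Add(Add(U, 3), -12) = Add(Add(3, U), -12) = Add(-9, U))
Z = 4 (Z = Pow(2, 2) = 4)
Add(Mul(141, 19), Mul(Add(2, Function('j')(-5)), Z)) = Add(Mul(141, 19), Mul(Add(2, Add(-9, -5)), 4)) = Add(2679, Mul(Add(2, -14), 4)) = Add(2679, Mul(-12, 4)) = Add(2679, -48) = 2631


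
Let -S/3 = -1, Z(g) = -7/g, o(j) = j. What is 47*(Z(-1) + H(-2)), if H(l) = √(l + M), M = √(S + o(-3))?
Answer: 329 + 47*I*√2 ≈ 329.0 + 66.468*I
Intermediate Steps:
S = 3 (S = -3*(-1) = 3)
M = 0 (M = √(3 - 3) = √0 = 0)
H(l) = √l (H(l) = √(l + 0) = √l)
47*(Z(-1) + H(-2)) = 47*(-7/(-1) + √(-2)) = 47*(-7*(-1) + I*√2) = 47*(7 + I*√2) = 329 + 47*I*√2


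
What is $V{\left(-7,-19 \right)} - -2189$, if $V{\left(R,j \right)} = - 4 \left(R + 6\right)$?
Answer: $2193$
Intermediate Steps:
$V{\left(R,j \right)} = -24 - 4 R$ ($V{\left(R,j \right)} = - 4 \left(6 + R\right) = -24 - 4 R$)
$V{\left(-7,-19 \right)} - -2189 = \left(-24 - -28\right) - -2189 = \left(-24 + 28\right) + 2189 = 4 + 2189 = 2193$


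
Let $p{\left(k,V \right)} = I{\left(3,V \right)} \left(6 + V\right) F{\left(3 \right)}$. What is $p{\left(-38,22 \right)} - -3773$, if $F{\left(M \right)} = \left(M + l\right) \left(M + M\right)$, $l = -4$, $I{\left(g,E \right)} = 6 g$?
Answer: $749$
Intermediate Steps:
$F{\left(M \right)} = 2 M \left(-4 + M\right)$ ($F{\left(M \right)} = \left(M - 4\right) \left(M + M\right) = \left(-4 + M\right) 2 M = 2 M \left(-4 + M\right)$)
$p{\left(k,V \right)} = -648 - 108 V$ ($p{\left(k,V \right)} = 6 \cdot 3 \left(6 + V\right) 2 \cdot 3 \left(-4 + 3\right) = 18 \left(6 + V\right) 2 \cdot 3 \left(-1\right) = \left(108 + 18 V\right) \left(-6\right) = -648 - 108 V$)
$p{\left(-38,22 \right)} - -3773 = \left(-648 - 2376\right) - -3773 = \left(-648 - 2376\right) + 3773 = -3024 + 3773 = 749$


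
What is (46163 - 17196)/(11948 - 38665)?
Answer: -28967/26717 ≈ -1.0842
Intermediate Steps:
(46163 - 17196)/(11948 - 38665) = 28967/(-26717) = 28967*(-1/26717) = -28967/26717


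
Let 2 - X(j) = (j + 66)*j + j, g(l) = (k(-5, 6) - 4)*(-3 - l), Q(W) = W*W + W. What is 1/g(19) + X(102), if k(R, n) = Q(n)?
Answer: -14409297/836 ≈ -17236.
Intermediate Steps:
Q(W) = W + W² (Q(W) = W² + W = W + W²)
k(R, n) = n*(1 + n)
g(l) = -114 - 38*l (g(l) = (6*(1 + 6) - 4)*(-3 - l) = (6*7 - 4)*(-3 - l) = (42 - 4)*(-3 - l) = 38*(-3 - l) = -114 - 38*l)
X(j) = 2 - j - j*(66 + j) (X(j) = 2 - ((j + 66)*j + j) = 2 - ((66 + j)*j + j) = 2 - (j*(66 + j) + j) = 2 - (j + j*(66 + j)) = 2 + (-j - j*(66 + j)) = 2 - j - j*(66 + j))
1/g(19) + X(102) = 1/(-114 - 38*19) + (2 - 1*102² - 67*102) = 1/(-114 - 722) + (2 - 1*10404 - 6834) = 1/(-836) + (2 - 10404 - 6834) = -1/836 - 17236 = -14409297/836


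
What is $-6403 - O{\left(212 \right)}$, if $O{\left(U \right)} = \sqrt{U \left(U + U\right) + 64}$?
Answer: $-6403 - 4 \sqrt{5622} \approx -6702.9$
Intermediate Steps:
$O{\left(U \right)} = \sqrt{64 + 2 U^{2}}$ ($O{\left(U \right)} = \sqrt{U 2 U + 64} = \sqrt{2 U^{2} + 64} = \sqrt{64 + 2 U^{2}}$)
$-6403 - O{\left(212 \right)} = -6403 - \sqrt{64 + 2 \cdot 212^{2}} = -6403 - \sqrt{64 + 2 \cdot 44944} = -6403 - \sqrt{64 + 89888} = -6403 - \sqrt{89952} = -6403 - 4 \sqrt{5622}$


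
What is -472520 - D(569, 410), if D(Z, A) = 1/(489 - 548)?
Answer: -27878679/59 ≈ -4.7252e+5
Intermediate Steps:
D(Z, A) = -1/59 (D(Z, A) = 1/(-59) = -1/59)
-472520 - D(569, 410) = -472520 - 1*(-1/59) = -472520 + 1/59 = -27878679/59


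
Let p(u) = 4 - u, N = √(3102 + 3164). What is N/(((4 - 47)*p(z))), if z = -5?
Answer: -√6266/387 ≈ -0.20454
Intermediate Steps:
N = √6266 ≈ 79.158
N/(((4 - 47)*p(z))) = √6266/(((4 - 47)*(4 - 1*(-5)))) = √6266/((-43*(4 + 5))) = √6266/((-43*9)) = √6266/(-387) = √6266*(-1/387) = -√6266/387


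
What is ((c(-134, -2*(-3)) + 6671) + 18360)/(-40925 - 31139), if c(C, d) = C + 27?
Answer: -6231/18016 ≈ -0.34586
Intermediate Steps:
c(C, d) = 27 + C
((c(-134, -2*(-3)) + 6671) + 18360)/(-40925 - 31139) = (((27 - 134) + 6671) + 18360)/(-40925 - 31139) = ((-107 + 6671) + 18360)/(-72064) = (6564 + 18360)*(-1/72064) = 24924*(-1/72064) = -6231/18016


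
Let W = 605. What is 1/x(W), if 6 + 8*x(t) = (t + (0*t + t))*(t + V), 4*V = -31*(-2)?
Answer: 8/750799 ≈ 1.0655e-5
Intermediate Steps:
V = 31/2 (V = (-31*(-2))/4 = (¼)*62 = 31/2 ≈ 15.500)
x(t) = -¾ + t*(31/2 + t)/4 (x(t) = -¾ + ((t + (0*t + t))*(t + 31/2))/8 = -¾ + ((t + (0 + t))*(31/2 + t))/8 = -¾ + ((t + t)*(31/2 + t))/8 = -¾ + ((2*t)*(31/2 + t))/8 = -¾ + (2*t*(31/2 + t))/8 = -¾ + t*(31/2 + t)/4)
1/x(W) = 1/(-¾ + (¼)*605² + (31/8)*605) = 1/(-¾ + (¼)*366025 + 18755/8) = 1/(-¾ + 366025/4 + 18755/8) = 1/(750799/8) = 8/750799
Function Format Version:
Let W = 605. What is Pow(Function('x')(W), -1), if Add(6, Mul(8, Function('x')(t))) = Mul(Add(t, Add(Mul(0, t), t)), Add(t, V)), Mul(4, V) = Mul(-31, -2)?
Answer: Rational(8, 750799) ≈ 1.0655e-5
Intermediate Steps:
V = Rational(31, 2) (V = Mul(Rational(1, 4), Mul(-31, -2)) = Mul(Rational(1, 4), 62) = Rational(31, 2) ≈ 15.500)
Function('x')(t) = Add(Rational(-3, 4), Mul(Rational(1, 4), t, Add(Rational(31, 2), t))) (Function('x')(t) = Add(Rational(-3, 4), Mul(Rational(1, 8), Mul(Add(t, Add(Mul(0, t), t)), Add(t, Rational(31, 2))))) = Add(Rational(-3, 4), Mul(Rational(1, 8), Mul(Add(t, Add(0, t)), Add(Rational(31, 2), t)))) = Add(Rational(-3, 4), Mul(Rational(1, 8), Mul(Add(t, t), Add(Rational(31, 2), t)))) = Add(Rational(-3, 4), Mul(Rational(1, 8), Mul(Mul(2, t), Add(Rational(31, 2), t)))) = Add(Rational(-3, 4), Mul(Rational(1, 8), Mul(2, t, Add(Rational(31, 2), t)))) = Add(Rational(-3, 4), Mul(Rational(1, 4), t, Add(Rational(31, 2), t))))
Pow(Function('x')(W), -1) = Pow(Add(Rational(-3, 4), Mul(Rational(1, 4), Pow(605, 2)), Mul(Rational(31, 8), 605)), -1) = Pow(Add(Rational(-3, 4), Mul(Rational(1, 4), 366025), Rational(18755, 8)), -1) = Pow(Add(Rational(-3, 4), Rational(366025, 4), Rational(18755, 8)), -1) = Pow(Rational(750799, 8), -1) = Rational(8, 750799)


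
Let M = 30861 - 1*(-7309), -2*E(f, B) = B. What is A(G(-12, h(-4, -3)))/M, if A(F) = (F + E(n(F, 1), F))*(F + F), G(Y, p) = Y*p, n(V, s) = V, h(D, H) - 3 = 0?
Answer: 648/19085 ≈ 0.033953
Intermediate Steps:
h(D, H) = 3 (h(D, H) = 3 + 0 = 3)
E(f, B) = -B/2
A(F) = F² (A(F) = (F - F/2)*(F + F) = (F/2)*(2*F) = F²)
M = 38170 (M = 30861 + 7309 = 38170)
A(G(-12, h(-4, -3)))/M = (-12*3)²/38170 = (-36)²*(1/38170) = 1296*(1/38170) = 648/19085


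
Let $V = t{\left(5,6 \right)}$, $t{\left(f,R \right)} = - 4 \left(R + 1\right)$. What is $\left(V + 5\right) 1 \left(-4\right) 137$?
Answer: $12604$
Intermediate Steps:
$t{\left(f,R \right)} = -4 - 4 R$ ($t{\left(f,R \right)} = - 4 \left(1 + R\right) = -4 - 4 R$)
$V = -28$ ($V = -4 - 24 = -28$)
$\left(V + 5\right) 1 \left(-4\right) 137 = \left(-28 + 5\right) 1 \left(-4\right) 137 = \left(-23\right) 1 \left(-4\right) 137 = \left(-23\right) \left(-4\right) 137 = 92 \cdot 137 = 12604$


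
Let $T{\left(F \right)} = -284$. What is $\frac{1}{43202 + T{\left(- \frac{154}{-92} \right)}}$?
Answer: $\frac{1}{42918} \approx 2.33 \cdot 10^{-5}$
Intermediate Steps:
$\frac{1}{43202 + T{\left(- \frac{154}{-92} \right)}} = \frac{1}{43202 - 284} = \frac{1}{42918}$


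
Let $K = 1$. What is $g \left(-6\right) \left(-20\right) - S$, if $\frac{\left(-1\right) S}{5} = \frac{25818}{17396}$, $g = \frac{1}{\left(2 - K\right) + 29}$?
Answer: $\frac{99337}{8698} \approx 11.421$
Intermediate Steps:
$g = \frac{1}{30}$ ($g = \frac{1}{\left(2 - 1\right) + 29} = \frac{1}{1 + 29} = \frac{1}{30} \approx 0.033333$)
$S = - \frac{64545}{8698}$ ($S = - 5 \cdot \frac{25818}{17396} = - 5 \cdot 25818 \cdot \frac{1}{17396} = \left(-5\right) \frac{12909}{8698} = - \frac{64545}{8698} \approx -7.4207$)
$g \left(-6\right) \left(-20\right) - S = \frac{1}{30} \left(-6\right) \left(-20\right) - - \frac{64545}{8698} = \left(- \frac{1}{5}\right) \left(-20\right) + \frac{64545}{8698} = 4 + \frac{64545}{8698} = \frac{99337}{8698}$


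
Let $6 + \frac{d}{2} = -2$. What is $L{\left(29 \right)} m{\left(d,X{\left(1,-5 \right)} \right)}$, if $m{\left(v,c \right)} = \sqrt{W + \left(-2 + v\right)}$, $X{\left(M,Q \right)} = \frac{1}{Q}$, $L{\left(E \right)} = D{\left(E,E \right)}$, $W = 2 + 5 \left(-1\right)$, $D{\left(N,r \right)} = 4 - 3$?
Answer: $i \sqrt{21} \approx 4.5826 i$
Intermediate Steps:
$D{\left(N,r \right)} = 1$
$d = -16$ ($d = -12 + 2 \left(-2\right) = -12 - 4 = -16$)
$W = -3$ ($W = 2 - 5 = -3$)
$L{\left(E \right)} = 1$
$m{\left(v,c \right)} = \sqrt{-5 + v}$ ($m{\left(v,c \right)} = \sqrt{-3 + \left(-2 + v\right)} = \sqrt{-5 + v}$)
$L{\left(29 \right)} m{\left(d,X{\left(1,-5 \right)} \right)} = 1 \sqrt{-5 - 16} = 1 \sqrt{-21} = 1 i \sqrt{21} = i \sqrt{21}$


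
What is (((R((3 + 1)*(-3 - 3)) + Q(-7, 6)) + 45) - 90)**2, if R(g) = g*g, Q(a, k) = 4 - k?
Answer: 279841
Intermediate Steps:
R(g) = g**2
(((R((3 + 1)*(-3 - 3)) + Q(-7, 6)) + 45) - 90)**2 = (((((3 + 1)*(-3 - 3))**2 + (4 - 1*6)) + 45) - 90)**2 = ((((4*(-6))**2 + (4 - 6)) + 45) - 90)**2 = ((((-24)**2 - 2) + 45) - 90)**2 = (((576 - 2) + 45) - 90)**2 = ((574 + 45) - 90)**2 = (619 - 90)**2 = 529**2 = 279841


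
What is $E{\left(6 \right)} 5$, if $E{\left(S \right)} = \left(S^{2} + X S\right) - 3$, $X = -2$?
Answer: $105$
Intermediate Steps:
$E{\left(S \right)} = -3 + S^{2} - 2 S$ ($E{\left(S \right)} = \left(S^{2} - 2 S\right) - 3 = -3 + S^{2} - 2 S$)
$E{\left(6 \right)} 5 = \left(-3 + 6^{2} - 12\right) 5 = \left(-3 + 36 - 12\right) 5 = 21 \cdot 5 = 105$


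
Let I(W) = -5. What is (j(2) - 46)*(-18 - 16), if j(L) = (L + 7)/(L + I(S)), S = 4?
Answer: 1666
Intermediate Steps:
j(L) = (7 + L)/(-5 + L) (j(L) = (L + 7)/(L - 5) = (7 + L)/(-5 + L))
(j(2) - 46)*(-18 - 16) = ((7 + 2)/(-5 + 2) - 46)*(-18 - 16) = (9/(-3) - 46)*(-34) = (-⅓*9 - 46)*(-34) = (-3 - 46)*(-34) = -49*(-34) = 1666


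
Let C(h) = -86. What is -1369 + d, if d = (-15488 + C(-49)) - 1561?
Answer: -18504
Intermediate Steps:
d = -17135 (d = (-15488 - 86) - 1561 = -15574 - 1561 = -17135)
-1369 + d = -1369 - 17135 = -18504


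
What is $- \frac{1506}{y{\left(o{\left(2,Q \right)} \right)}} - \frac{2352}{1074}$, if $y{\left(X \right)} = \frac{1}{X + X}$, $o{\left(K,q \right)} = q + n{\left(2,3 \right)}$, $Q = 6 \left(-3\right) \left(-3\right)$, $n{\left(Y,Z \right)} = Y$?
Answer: $- \frac{30192680}{179} \approx -1.6867 \cdot 10^{5}$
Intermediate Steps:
$Q = 54$ ($Q = \left(-18\right) \left(-3\right) = 54$)
$o{\left(K,q \right)} = 2 + q$ ($o{\left(K,q \right)} = q + 2 = 2 + q$)
$y{\left(X \right)} = \frac{1}{2 X}$
$- \frac{1506}{y{\left(o{\left(2,Q \right)} \right)}} - \frac{2352}{1074} = - \frac{1506}{\frac{1}{2} \frac{1}{2 + 54}} - \frac{2352}{1074} = - \frac{1506}{\frac{1}{2} \cdot \frac{1}{56}} - \frac{392}{179} = - 1506 \frac{1}{\frac{1}{112}} - \frac{392}{179} = \left(-1506\right) 112 - \frac{392}{179} = -168672 - \frac{392}{179} = - \frac{30192680}{179}$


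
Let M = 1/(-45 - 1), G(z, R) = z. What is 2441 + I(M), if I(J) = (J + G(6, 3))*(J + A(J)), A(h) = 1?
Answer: 5177531/2116 ≈ 2446.8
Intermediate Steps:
M = -1/46 (M = 1/(-46) = -1/46 ≈ -0.021739)
I(J) = (1 + J)*(6 + J) (I(J) = (J + 6)*(J + 1) = (6 + J)*(1 + J) = (1 + J)*(6 + J))
2441 + I(M) = 2441 + (6 + (-1/46)² + 7*(-1/46)) = 2441 + (6 + 1/2116 - 7/46) = 2441 + 12375/2116 = 5177531/2116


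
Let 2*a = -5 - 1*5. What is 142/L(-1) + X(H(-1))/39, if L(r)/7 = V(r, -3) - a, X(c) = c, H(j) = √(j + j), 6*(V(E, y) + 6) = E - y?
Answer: -213/7 + I*√2/39 ≈ -30.429 + 0.036262*I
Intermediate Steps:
V(E, y) = -6 - y/6 + E/6 (V(E, y) = -6 + (E - y)/6 = -6 + (-y/6 + E/6) = -6 - y/6 + E/6)
a = -5 (a = (-5 - 1*5)/2 = (-5 - 5)/2 = (½)*(-10) = -5)
H(j) = √2*√j (H(j) = √(2*j) = √2*√j)
L(r) = -7/2 + 7*r/6 (L(r) = 7*((-6 - ⅙*(-3) + r/6) - 1*(-5)) = 7*((-6 + ½ + r/6) + 5) = 7*((-11/2 + r/6) + 5) = 7*(-½ + r/6) = -7/2 + 7*r/6)
142/L(-1) + X(H(-1))/39 = 142/(-7/2 + (7/6)*(-1)) + (√2*√(-1))/39 = 142/(-7/2 - 7/6) + (√2*I)*(1/39) = 142/(-14/3) + (I*√2)*(1/39) = 142*(-3/14) + I*√2/39 = -213/7 + I*√2/39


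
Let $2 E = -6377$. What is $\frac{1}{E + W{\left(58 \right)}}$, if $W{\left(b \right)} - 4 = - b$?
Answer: $- \frac{2}{6485} \approx -0.0003084$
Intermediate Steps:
$E = - \frac{6377}{2}$ ($E = \frac{1}{2} \left(-6377\right) = - \frac{6377}{2} \approx -3188.5$)
$W{\left(b \right)} = 4 - b$
$\frac{1}{E + W{\left(58 \right)}} = \frac{1}{- \frac{6377}{2} + \left(4 - 58\right)} = \frac{1}{- \frac{6377}{2} - 54} = \frac{1}{- \frac{6485}{2}} = - \frac{2}{6485}$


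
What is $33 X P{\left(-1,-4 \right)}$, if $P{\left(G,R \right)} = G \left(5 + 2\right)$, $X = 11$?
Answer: $-2541$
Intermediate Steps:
$P{\left(G,R \right)} = 7 G$ ($P{\left(G,R \right)} = G 7 = 7 G$)
$33 X P{\left(-1,-4 \right)} = 33 \cdot 11 \cdot 7 \left(-1\right) = 363 \left(-7\right) = -2541$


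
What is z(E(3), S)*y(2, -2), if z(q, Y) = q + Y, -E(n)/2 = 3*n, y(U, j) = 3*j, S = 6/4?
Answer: 99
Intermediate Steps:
S = 3/2 (S = 6*(¼) = 3/2 ≈ 1.5000)
E(n) = -6*n
z(q, Y) = Y + q
z(E(3), S)*y(2, -2) = (3/2 - 6*3)*(3*(-2)) = (3/2 - 18)*(-6) = -33/2*(-6) = 99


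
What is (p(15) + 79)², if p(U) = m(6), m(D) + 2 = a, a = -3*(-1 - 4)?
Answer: 8464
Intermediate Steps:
a = 15 (a = -3*(-5) = 15)
m(D) = 13 (m(D) = -2 + 15 = 13)
p(U) = 13
(p(15) + 79)² = (13 + 79)² = 92² = 8464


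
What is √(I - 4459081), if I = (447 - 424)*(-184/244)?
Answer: 269*I*√229299/61 ≈ 2111.7*I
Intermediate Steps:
I = -1058/61 (I = 23*(-184*1/244) = 23*(-46/61) = -1058/61 ≈ -17.344)
√(I - 4459081) = √(-1058/61 - 4459081) = √(-272004999/61) = 269*I*√229299/61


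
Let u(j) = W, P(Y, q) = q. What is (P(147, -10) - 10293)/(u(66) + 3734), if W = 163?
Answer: -10303/3897 ≈ -2.6438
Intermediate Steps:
u(j) = 163
(P(147, -10) - 10293)/(u(66) + 3734) = (-10 - 10293)/(163 + 3734) = -10303/3897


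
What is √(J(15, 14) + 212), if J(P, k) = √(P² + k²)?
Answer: √(212 + √421) ≈ 15.249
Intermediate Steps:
√(J(15, 14) + 212) = √(√(15² + 14²) + 212) = √(√(225 + 196) + 212) = √(√421 + 212) = √(212 + √421)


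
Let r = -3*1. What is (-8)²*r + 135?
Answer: -57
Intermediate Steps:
r = -3
(-8)²*r + 135 = (-8)²*(-3) + 135 = 64*(-3) + 135 = -192 + 135 = -57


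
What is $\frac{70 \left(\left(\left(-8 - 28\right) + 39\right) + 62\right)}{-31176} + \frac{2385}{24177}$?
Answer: $- \frac{5941765}{125623692} \approx -0.047298$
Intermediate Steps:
$\frac{70 \left(\left(\left(-8 - 28\right) + 39\right) + 62\right)}{-31176} + \frac{2385}{24177} = 70 \left(\left(-36 + 39\right) + 62\right) \left(- \frac{1}{31176}\right) + 2385 \cdot \frac{1}{24177} = 70 \left(3 + 62\right) \left(- \frac{1}{31176}\right) + \frac{795}{8059} = 70 \cdot 65 \left(- \frac{1}{31176}\right) + \frac{795}{8059} = 4550 \left(- \frac{1}{31176}\right) + \frac{795}{8059} = - \frac{2275}{15588} + \frac{795}{8059} = - \frac{5941765}{125623692}$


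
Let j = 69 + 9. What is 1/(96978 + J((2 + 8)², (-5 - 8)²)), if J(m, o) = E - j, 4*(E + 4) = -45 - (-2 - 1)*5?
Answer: 2/193777 ≈ 1.0321e-5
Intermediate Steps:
j = 78
E = -23/2 (E = -4 + (-45 - (-2 - 1)*5)/4 = -4 + (-45 - (-3)*5)/4 = -4 + (-45 - 1*(-15))/4 = -4 + (-45 + 15)/4 = -4 + (¼)*(-30) = -4 - 15/2 = -23/2 ≈ -11.500)
J(m, o) = -179/2 (J(m, o) = -23/2 - 1*78 = -23/2 - 78 = -179/2)
1/(96978 + J((2 + 8)², (-5 - 8)²)) = 1/(96978 - 179/2) = 1/(193777/2) = 2/193777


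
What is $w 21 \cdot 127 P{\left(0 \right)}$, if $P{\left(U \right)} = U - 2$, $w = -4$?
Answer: $21336$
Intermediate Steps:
$P{\left(U \right)} = -2 + U$ ($P{\left(U \right)} = U - 2 = -2 + U$)
$w 21 \cdot 127 P{\left(0 \right)} = \left(-4\right) 21 \cdot 127 \left(-2 + 0\right) = \left(-84\right) 127 \left(-2\right) = \left(-10668\right) \left(-2\right) = 21336$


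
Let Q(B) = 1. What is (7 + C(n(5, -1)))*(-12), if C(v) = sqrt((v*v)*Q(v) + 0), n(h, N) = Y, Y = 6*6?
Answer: -516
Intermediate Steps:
Y = 36
n(h, N) = 36
C(v) = sqrt(v**2) (C(v) = sqrt((v*v)*1 + 0) = sqrt(v**2*1 + 0) = sqrt(v**2 + 0) = sqrt(v**2))
(7 + C(n(5, -1)))*(-12) = (7 + sqrt(36**2))*(-12) = (7 + sqrt(1296))*(-12) = (7 + 36)*(-12) = 43*(-12) = -516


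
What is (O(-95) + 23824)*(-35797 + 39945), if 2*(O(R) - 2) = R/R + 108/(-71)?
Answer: 7016870870/71 ≈ 9.8829e+7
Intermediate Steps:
O(R) = 247/142 (O(R) = 2 + (R/R + 108/(-71))/2 = 2 + (1 + 108*(-1/71))/2 = 2 + (1 - 108/71)/2 = 2 + (½)*(-37/71) = 2 - 37/142 = 247/142)
(O(-95) + 23824)*(-35797 + 39945) = (247/142 + 23824)*(-35797 + 39945) = (3383255/142)*4148 = 7016870870/71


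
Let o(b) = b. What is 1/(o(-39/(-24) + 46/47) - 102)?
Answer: -376/37373 ≈ -0.010061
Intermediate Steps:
1/(o(-39/(-24) + 46/47) - 102) = 1/((-39/(-24) + 46/47) - 102) = 1/((-39*(-1/24) + 46*(1/47)) - 102) = 1/((13/8 + 46/47) - 102) = 1/(979/376 - 102) = 1/(-37373/376) = -376/37373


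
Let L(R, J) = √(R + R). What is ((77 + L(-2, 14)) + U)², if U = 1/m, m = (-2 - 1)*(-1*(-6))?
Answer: 1916929/324 + 2770*I/9 ≈ 5916.4 + 307.78*I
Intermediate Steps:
L(R, J) = √2*√R (L(R, J) = √(2*R) = √2*√R)
m = -18 (m = -3*6 = -18)
U = -1/18 (U = 1/(-18) = -1/18 ≈ -0.055556)
((77 + L(-2, 14)) + U)² = ((77 + √2*√(-2)) - 1/18)² = ((77 + √2*(I*√2)) - 1/18)² = ((77 + 2*I) - 1/18)² = (1385/18 + 2*I)²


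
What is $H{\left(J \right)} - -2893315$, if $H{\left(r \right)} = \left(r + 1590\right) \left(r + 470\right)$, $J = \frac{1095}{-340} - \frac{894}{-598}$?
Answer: $\frac{1503526383971785}{413390224} \approx 3.6371 \cdot 10^{6}$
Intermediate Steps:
$J = - \frac{35085}{20332}$ ($J = 1095 \left(- \frac{1}{340}\right) - - \frac{447}{299} = - \frac{219}{68} + \frac{447}{299} = - \frac{35085}{20332} \approx -1.7256$)
$H{\left(r \right)} = \left(470 + r\right) \left(1590 + r\right)$ ($H{\left(r \right)} = \left(1590 + r\right) \left(470 + r\right) = \left(470 + r\right) \left(1590 + r\right)$)
$H{\left(J \right)} - -2893315 = \left(747300 + \left(- \frac{35085}{20332}\right)^{2} + 2060 \left(- \frac{35085}{20332}\right)\right) - -2893315 = \left(747300 + \frac{1230957225}{413390224} - \frac{18068775}{5083}\right) + 2893315 = \frac{307458248019225}{413390224} + 2893315 = \frac{1503526383971785}{413390224}$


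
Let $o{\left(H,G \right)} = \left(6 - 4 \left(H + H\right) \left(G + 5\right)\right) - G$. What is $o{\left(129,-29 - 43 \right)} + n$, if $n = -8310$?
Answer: $60912$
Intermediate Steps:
$o{\left(H,G \right)} = 6 - G - 8 H \left(5 + G\right)$ ($o{\left(H,G \right)} = \left(6 - 4 \cdot 2 H \left(5 + G\right)\right) - G = \left(6 - 8 H \left(5 + G\right)\right) - G = 6 - G - 8 H \left(5 + G\right)$)
$o{\left(129,-29 - 43 \right)} + n = \left(6 - \left(-29 - 43\right) - 5160 - 8 \left(-29 - 43\right) 129\right) - 8310 = \left(6 - -72 - 5160 - \left(-576\right) 129\right) - 8310 = \left(6 + 72 - 5160 + 74304\right) - 8310 = 69222 - 8310 = 60912$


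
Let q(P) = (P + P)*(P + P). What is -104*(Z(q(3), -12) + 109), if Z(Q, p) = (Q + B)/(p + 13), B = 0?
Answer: -15080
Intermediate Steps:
q(P) = 4*P² (q(P) = (2*P)*(2*P) = 4*P²)
Z(Q, p) = Q/(13 + p) (Z(Q, p) = (Q + 0)/(p + 13) = Q/(13 + p))
-104*(Z(q(3), -12) + 109) = -104*((4*3²)/(13 - 12) + 109) = -104*((4*9)/1 + 109) = -104*(36*1 + 109) = -104*(36 + 109) = -104*145 = -15080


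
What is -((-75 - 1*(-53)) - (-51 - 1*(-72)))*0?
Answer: 0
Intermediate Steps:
-((-75 - 1*(-53)) - (-51 - 1*(-72)))*0 = -((-75 + 53) - (-51 + 72))*0 = -(-22 - 1*21)*0 = -(-22 - 21)*0 = -(-43)*0 = -1*0 = 0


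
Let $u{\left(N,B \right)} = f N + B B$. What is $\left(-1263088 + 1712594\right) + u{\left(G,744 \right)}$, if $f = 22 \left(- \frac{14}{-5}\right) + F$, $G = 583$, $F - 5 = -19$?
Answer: $\frac{5153964}{5} \approx 1.0308 \cdot 10^{6}$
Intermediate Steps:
$F = -14$ ($F = 5 - 19 = -14$)
$f = \frac{238}{5}$ ($f = 22 \left(- \frac{14}{-5}\right) - 14 = 22 \left(\left(-14\right) \left(- \frac{1}{5}\right)\right) - 14 = 22 \cdot \frac{14}{5} - 14 = \frac{308}{5} - 14 = \frac{238}{5} \approx 47.6$)
$u{\left(N,B \right)} = B^{2} + \frac{238 N}{5}$ ($u{\left(N,B \right)} = \frac{238 N}{5} + B B = \frac{238 N}{5} + B^{2} = B^{2} + \frac{238 N}{5}$)
$\left(-1263088 + 1712594\right) + u{\left(G,744 \right)} = \left(-1263088 + 1712594\right) + \left(744^{2} + \frac{238}{5} \cdot 583\right) = 449506 + \left(553536 + \frac{138754}{5}\right) = 449506 + \frac{2906434}{5} = \frac{5153964}{5}$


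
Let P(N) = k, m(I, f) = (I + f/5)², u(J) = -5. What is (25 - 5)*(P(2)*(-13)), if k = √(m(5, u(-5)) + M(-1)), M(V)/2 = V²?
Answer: -780*√2 ≈ -1103.1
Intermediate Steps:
m(I, f) = (I + f/5)² (m(I, f) = (I + f*(⅕))² = (I + f/5)²)
M(V) = 2*V²
k = 3*√2 (k = √((-5 + 5*5)²/25 + 2*(-1)²) = √((-5 + 25)²/25 + 2*1) = √((1/25)*20² + 2) = √((1/25)*400 + 2) = √(16 + 2) = √18 = 3*√2 ≈ 4.2426)
P(N) = 3*√2
(25 - 5)*(P(2)*(-13)) = (25 - 5)*((3*√2)*(-13)) = 20*(-39*√2) = -780*√2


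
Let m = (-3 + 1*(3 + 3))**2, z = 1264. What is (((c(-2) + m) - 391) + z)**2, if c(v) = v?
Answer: 774400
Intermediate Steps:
m = 9 (m = (-3 + 1*6)**2 = (-3 + 6)**2 = 3**2 = 9)
(((c(-2) + m) - 391) + z)**2 = (((-2 + 9) - 391) + 1264)**2 = ((7 - 391) + 1264)**2 = (-384 + 1264)**2 = 880**2 = 774400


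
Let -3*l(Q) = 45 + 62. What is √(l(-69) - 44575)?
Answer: 2*I*√100374/3 ≈ 211.21*I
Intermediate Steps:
l(Q) = -107/3 (l(Q) = -(45 + 62)/3 = -⅓*107 = -107/3)
√(l(-69) - 44575) = √(-107/3 - 44575) = √(-133832/3) = 2*I*√100374/3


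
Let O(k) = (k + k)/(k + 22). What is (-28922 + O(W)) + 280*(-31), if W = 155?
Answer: -6655244/177 ≈ -37600.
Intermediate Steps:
O(k) = 2*k/(22 + k) (O(k) = (2*k)/(22 + k) = 2*k/(22 + k))
(-28922 + O(W)) + 280*(-31) = (-28922 + 2*155/(22 + 155)) + 280*(-31) = (-28922 + 2*155/177) - 8680 = (-28922 + 2*155*(1/177)) - 8680 = (-28922 + 310/177) - 8680 = -5118884/177 - 8680 = -6655244/177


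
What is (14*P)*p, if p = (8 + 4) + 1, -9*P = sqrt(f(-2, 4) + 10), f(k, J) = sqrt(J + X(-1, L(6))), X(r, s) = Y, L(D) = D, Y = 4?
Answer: -182*sqrt(10 + 2*sqrt(2))/9 ≈ -72.430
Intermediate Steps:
X(r, s) = 4
f(k, J) = sqrt(4 + J) (f(k, J) = sqrt(J + 4) = sqrt(4 + J))
P = -sqrt(10 + 2*sqrt(2))/9 (P = -sqrt(sqrt(4 + 4) + 10)/9 = -sqrt(sqrt(8) + 10)/9 = -sqrt(2*sqrt(2) + 10)/9 = -sqrt(10 + 2*sqrt(2))/9 ≈ -0.39796)
p = 13 (p = 12 + 1 = 13)
(14*P)*p = (14*(-sqrt(10 + 2*sqrt(2))/9))*13 = -14*sqrt(10 + 2*sqrt(2))/9*13 = -182*sqrt(10 + 2*sqrt(2))/9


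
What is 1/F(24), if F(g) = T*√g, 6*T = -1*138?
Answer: -√6/276 ≈ -0.0088750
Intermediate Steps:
T = -23 (T = (-1*138)/6 = (⅙)*(-138) = -23)
F(g) = -23*√g
1/F(24) = 1/(-46*√6) = -√6/276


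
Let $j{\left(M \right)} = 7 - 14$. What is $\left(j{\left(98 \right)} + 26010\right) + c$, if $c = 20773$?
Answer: $46776$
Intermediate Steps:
$j{\left(M \right)} = -7$ ($j{\left(M \right)} = 7 - 14 = -7$)
$\left(j{\left(98 \right)} + 26010\right) + c = \left(-7 + 26010\right) + 20773 = 26003 + 20773 = 46776$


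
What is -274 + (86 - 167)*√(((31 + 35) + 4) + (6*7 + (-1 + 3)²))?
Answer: -274 - 162*√29 ≈ -1146.4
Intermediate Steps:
-274 + (86 - 167)*√(((31 + 35) + 4) + (6*7 + (-1 + 3)²)) = -274 - 81*√((66 + 4) + (42 + 2²)) = -274 - 81*√(70 + (42 + 4)) = -274 - 81*√(70 + 46) = -274 - 162*√29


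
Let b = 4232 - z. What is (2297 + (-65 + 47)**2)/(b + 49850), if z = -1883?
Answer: 2621/55965 ≈ 0.046833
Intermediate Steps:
b = 6115 (b = 4232 - 1*(-1883) = 4232 + 1883 = 6115)
(2297 + (-65 + 47)**2)/(b + 49850) = (2297 + (-65 + 47)**2)/(6115 + 49850) = (2297 + (-18)**2)/55965 = (2297 + 324)*(1/55965) = 2621*(1/55965) = 2621/55965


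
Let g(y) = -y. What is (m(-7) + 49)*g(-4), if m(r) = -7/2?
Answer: 182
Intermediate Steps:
m(r) = -7/2 (m(r) = -7*½ = -7/2)
(m(-7) + 49)*g(-4) = (-7/2 + 49)*(-1*(-4)) = (91/2)*4 = 182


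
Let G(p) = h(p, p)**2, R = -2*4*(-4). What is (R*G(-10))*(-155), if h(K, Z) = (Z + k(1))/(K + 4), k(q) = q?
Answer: -11160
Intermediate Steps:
R = 32 (R = -8*(-4) = 32)
h(K, Z) = (1 + Z)/(4 + K) (h(K, Z) = (Z + 1)/(K + 4) = (1 + Z)/(4 + K))
G(p) = (1 + p)**2/(4 + p)**2 (G(p) = ((1 + p)/(4 + p))**2 = (1 + p)**2/(4 + p)**2)
(R*G(-10))*(-155) = (32*((1 - 10)**2/(4 - 10)**2))*(-155) = (32*((-9)**2/(-6)**2))*(-155) = (32*(81*(1/36)))*(-155) = (32*(9/4))*(-155) = 72*(-155) = -11160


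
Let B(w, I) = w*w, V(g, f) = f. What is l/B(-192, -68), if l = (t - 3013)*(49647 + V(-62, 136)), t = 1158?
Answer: -92347465/36864 ≈ -2505.1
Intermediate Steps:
B(w, I) = w²
l = -92347465 (l = (1158 - 3013)*(49647 + 136) = -1855*49783 = -92347465)
l/B(-192, -68) = -92347465/((-192)²) = -92347465/36864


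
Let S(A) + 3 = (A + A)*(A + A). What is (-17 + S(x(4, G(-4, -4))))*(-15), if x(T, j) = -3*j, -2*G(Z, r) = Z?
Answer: -1860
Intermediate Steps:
G(Z, r) = -Z/2
S(A) = -3 + 4*A² (S(A) = -3 + (A + A)*(A + A) = -3 + (2*A)*(2*A) = -3 + 4*A²)
(-17 + S(x(4, G(-4, -4))))*(-15) = (-17 + (-3 + 4*(-(-3)*(-4)/2)²))*(-15) = (-17 + (-3 + 4*(-3*2)²))*(-15) = (-17 + (-3 + 4*(-6)²))*(-15) = (-17 + (-3 + 4*36))*(-15) = (-17 + (-3 + 144))*(-15) = (-17 + 141)*(-15) = 124*(-15) = -1860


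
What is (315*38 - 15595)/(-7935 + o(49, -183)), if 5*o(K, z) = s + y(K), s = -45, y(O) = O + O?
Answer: 18125/39622 ≈ 0.45745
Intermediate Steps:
y(O) = 2*O
o(K, z) = -9 + 2*K/5 (o(K, z) = (-45 + 2*K)/5 = -9 + 2*K/5)
(315*38 - 15595)/(-7935 + o(49, -183)) = (315*38 - 15595)/(-7935 + (-9 + (⅖)*49)) = (11970 - 15595)/(-7935 + (-9 + 98/5)) = -3625/(-7935 + 53/5) = -3625/(-39622/5) = -3625*(-5/39622) = 18125/39622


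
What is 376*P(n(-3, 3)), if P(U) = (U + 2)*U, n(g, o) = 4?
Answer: 9024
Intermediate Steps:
P(U) = U*(2 + U) (P(U) = (2 + U)*U = U*(2 + U))
376*P(n(-3, 3)) = 376*(4*(2 + 4)) = 376*(4*6) = 376*24 = 9024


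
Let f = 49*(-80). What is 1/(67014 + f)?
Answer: 1/63094 ≈ 1.5849e-5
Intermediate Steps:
f = -3920
1/(67014 + f) = 1/(67014 - 3920) = 1/63094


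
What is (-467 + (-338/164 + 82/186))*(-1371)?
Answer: 1633179529/2542 ≈ 6.4248e+5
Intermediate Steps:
(-467 + (-338/164 + 82/186))*(-1371) = (-467 + (-338*1/164 + 82*(1/186)))*(-1371) = (-467 + (-169/82 + 41/93))*(-1371) = (-467 - 12355/7626)*(-1371) = -3573697/7626*(-1371) = 1633179529/2542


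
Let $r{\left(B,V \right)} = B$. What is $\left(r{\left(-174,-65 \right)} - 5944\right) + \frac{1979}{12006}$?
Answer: $- \frac{73450729}{12006} \approx -6117.8$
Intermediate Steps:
$\left(r{\left(-174,-65 \right)} - 5944\right) + \frac{1979}{12006} = \left(-174 - 5944\right) + \frac{1979}{12006} = -6118 + 1979 \cdot \frac{1}{12006} = -6118 + \frac{1979}{12006} = - \frac{73450729}{12006}$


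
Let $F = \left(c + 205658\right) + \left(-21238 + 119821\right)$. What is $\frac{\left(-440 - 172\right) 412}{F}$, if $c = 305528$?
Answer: $- \frac{252144}{609769} \approx -0.41351$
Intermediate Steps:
$F = 609769$ ($F = \left(305528 + 205658\right) + \left(-21238 + 119821\right) = 511186 + 98583 = 609769$)
$\frac{\left(-440 - 172\right) 412}{F} = \frac{\left(-440 - 172\right) 412}{609769} = \left(-612\right) 412 \cdot \frac{1}{609769} = \left(-252144\right) \frac{1}{609769} = - \frac{252144}{609769}$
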